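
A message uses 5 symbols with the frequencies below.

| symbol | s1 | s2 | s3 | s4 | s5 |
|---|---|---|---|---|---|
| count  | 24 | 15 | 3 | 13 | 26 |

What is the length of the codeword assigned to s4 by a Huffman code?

3

Build the tree from the bottom:
combine s3(3), s4(13) → 16
combine s2(15), 16 → 31
combine s1(24), s5(26) → 50
combine 31, 50 → 81
s4's leaf is at depth 3, giving a 3-bit codeword.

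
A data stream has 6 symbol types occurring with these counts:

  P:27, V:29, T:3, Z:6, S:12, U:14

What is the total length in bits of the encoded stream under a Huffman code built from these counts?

Build the Huffman tree bottom-up:
merge T(3) and Z(6): 9
merge 9 and S(12): 21
merge U(14) and 21: 35
merge P(27) and V(29): 56
merge 35 and 56: 91
Each symbol's bit-cost is frequency × depth; summing gives 212 bits (equivalently 9 + 21 + 35 + 56 + 91).

212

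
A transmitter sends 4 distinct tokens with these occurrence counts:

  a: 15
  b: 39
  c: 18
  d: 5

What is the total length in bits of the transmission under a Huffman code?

135

Merge the two smallest weights repeatedly:
merge d(5) and a(15): 20
merge c(18) and 20: 38
merge 38 and b(39): 77
Total encoded bits = sum of merged weights = 20 + 38 + 77 = 135.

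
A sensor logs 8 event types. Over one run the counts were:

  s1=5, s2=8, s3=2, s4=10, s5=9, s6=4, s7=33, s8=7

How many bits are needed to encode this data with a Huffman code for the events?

Merge the two smallest weights repeatedly:
s3(2) + s6(4) → 6
s1(5) + 6 → 11
s8(7) + s2(8) → 15
s5(9) + s4(10) → 19
11 + 15 → 26
19 + 26 → 45
s7(33) + 45 → 78
The encoded length is the sum of every internal node's weight: 6 + 11 + 15 + 19 + 26 + 45 + 78 = 200 bits.

200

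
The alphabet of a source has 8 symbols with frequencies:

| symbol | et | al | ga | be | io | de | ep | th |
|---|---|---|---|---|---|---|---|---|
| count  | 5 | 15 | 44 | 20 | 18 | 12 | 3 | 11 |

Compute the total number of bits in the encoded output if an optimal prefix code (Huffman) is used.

Build the Huffman tree bottom-up:
ep(3) + et(5) → 8
8 + th(11) → 19
de(12) + al(15) → 27
io(18) + 19 → 37
be(20) + 27 → 47
37 + ga(44) → 81
47 + 81 → 128
Each symbol's bit-cost is frequency × depth; summing gives 347 bits (equivalently 8 + 19 + 27 + 37 + 47 + 81 + 128).

347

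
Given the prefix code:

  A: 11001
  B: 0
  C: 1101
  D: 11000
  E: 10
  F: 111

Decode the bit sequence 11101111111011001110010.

Read left to right; each codeword is recognised as soon as it completes (prefix code):
  111→F | 0→B | 111→F | 111→F | 10→E | 11001→A | 11001→A | 0→B
Decoded message: FBFFEAAB

FBFFEAAB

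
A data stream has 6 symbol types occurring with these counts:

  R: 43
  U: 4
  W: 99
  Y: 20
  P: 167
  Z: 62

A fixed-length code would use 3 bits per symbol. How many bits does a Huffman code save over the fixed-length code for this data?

342

Fixed-length: 3 bits × 395 symbols = 1185 bits.
Huffman merges:
combine U(4), Y(20) → 24
combine 24, R(43) → 67
combine Z(62), 67 → 129
combine W(99), 129 → 228
combine P(167), 228 → 395
Huffman total = 24 + 67 + 129 + 228 + 395 = 843 bits.
Saving = 1185 − 843 = 342 bits.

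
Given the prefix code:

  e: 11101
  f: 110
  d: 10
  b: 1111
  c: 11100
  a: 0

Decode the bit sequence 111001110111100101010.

Read left to right; each codeword is recognised as soon as it completes (prefix code):
  11100→c | 11101→e | 11100→c | 10→d | 10→d | 10→d
Decoded message: cecddd

cecddd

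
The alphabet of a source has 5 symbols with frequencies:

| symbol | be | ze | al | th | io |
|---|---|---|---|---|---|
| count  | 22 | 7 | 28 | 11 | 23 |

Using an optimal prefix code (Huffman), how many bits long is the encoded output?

200

Greedily combine the two least-frequent nodes:
ze(7) + th(11) → 18
18 + be(22) → 40
io(23) + al(28) → 51
40 + 51 → 91
Total encoded bits = sum of merged weights = 18 + 40 + 51 + 91 = 200.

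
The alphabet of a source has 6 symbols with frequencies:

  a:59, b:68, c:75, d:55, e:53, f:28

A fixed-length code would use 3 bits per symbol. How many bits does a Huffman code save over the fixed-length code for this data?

143

Fixed-length: 3 bits × 338 symbols = 1014 bits.
Huffman merges:
f(28) + e(53) → 81
d(55) + a(59) → 114
b(68) + c(75) → 143
81 + 114 → 195
143 + 195 → 338
Huffman total = 81 + 114 + 143 + 195 + 338 = 871 bits.
Saving = 1014 − 871 = 143 bits.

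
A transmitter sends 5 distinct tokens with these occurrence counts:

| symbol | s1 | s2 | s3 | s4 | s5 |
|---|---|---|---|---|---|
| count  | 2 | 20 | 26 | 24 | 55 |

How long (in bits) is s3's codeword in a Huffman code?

Huffman merges, smallest pair first:
combine s1(2), s2(20) → 22
combine 22, s4(24) → 46
combine s3(26), 46 → 72
combine s5(55), 72 → 127
The subtree containing s3 is merged 2 times, so code length = 2.

2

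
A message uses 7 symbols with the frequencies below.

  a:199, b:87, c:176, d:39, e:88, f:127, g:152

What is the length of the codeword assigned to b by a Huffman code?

4

Build the tree from the bottom:
combine d(39), b(87) → 126
combine e(88), 126 → 214
combine f(127), g(152) → 279
combine c(176), a(199) → 375
combine 214, 279 → 493
combine 375, 493 → 868
The subtree containing b is merged 4 times, so code length = 4.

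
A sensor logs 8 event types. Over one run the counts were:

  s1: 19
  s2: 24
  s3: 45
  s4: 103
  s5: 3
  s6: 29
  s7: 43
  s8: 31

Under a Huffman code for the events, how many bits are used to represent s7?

Repeatedly merge the two smallest:
combine s5(3), s1(19) → 22
combine 22, s2(24) → 46
combine s6(29), s8(31) → 60
combine s7(43), s3(45) → 88
combine 46, 60 → 106
combine 88, s4(103) → 191
combine 106, 191 → 297
s7 sits 3 levels below the root, so its codeword is 3 bits.

3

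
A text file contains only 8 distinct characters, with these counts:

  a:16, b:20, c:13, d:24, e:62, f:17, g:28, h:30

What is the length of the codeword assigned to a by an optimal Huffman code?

4

Huffman merges, smallest pair first:
combine c(13), a(16) → 29
combine f(17), b(20) → 37
combine d(24), g(28) → 52
combine 29, h(30) → 59
combine 37, 52 → 89
combine 59, e(62) → 121
combine 89, 121 → 210
a's leaf is at depth 4, giving a 4-bit codeword.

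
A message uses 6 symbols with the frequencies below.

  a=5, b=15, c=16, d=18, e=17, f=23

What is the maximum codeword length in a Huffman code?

3

Merge the two lowest-weight nodes at each step:
combine a(5), b(15) → 20
combine c(16), e(17) → 33
combine d(18), 20 → 38
combine f(23), 33 → 56
combine 38, 56 → 94
The first pair merged (a, b) ends up deepest, at depth 3.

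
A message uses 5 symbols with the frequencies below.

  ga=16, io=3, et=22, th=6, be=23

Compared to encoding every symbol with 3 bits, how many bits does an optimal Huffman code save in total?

61

Fixed-length: 3 bits × 70 symbols = 210 bits.
Huffman merges:
io(3) + th(6) → 9
9 + ga(16) → 25
et(22) + be(23) → 45
25 + 45 → 70
Huffman total = 9 + 25 + 45 + 70 = 149 bits.
Saving = 210 − 149 = 61 bits.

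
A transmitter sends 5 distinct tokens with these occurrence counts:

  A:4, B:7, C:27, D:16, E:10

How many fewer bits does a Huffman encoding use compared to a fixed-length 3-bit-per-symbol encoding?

Fixed-length: 3 bits × 64 symbols = 192 bits.
Huffman merges:
A(4) + B(7) → 11
E(10) + 11 → 21
D(16) + 21 → 37
C(27) + 37 → 64
Huffman total = 11 + 21 + 37 + 64 = 133 bits.
Saving = 192 − 133 = 59 bits.

59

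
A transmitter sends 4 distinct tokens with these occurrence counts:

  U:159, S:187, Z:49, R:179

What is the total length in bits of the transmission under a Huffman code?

Greedily combine the two least-frequent nodes:
Z(49) + U(159) → 208
R(179) + S(187) → 366
208 + 366 → 574
Each symbol's bit-cost is frequency × depth; summing gives 1148 bits (equivalently 208 + 366 + 574).

1148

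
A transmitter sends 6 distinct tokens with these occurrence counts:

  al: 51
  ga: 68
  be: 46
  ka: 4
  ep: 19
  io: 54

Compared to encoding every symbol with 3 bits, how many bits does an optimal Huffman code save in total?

150

Fixed-length: 3 bits × 242 symbols = 726 bits.
Huffman merges:
merge ka(4) and ep(19): 23
merge 23 and be(46): 69
merge al(51) and io(54): 105
merge ga(68) and 69: 137
merge 105 and 137: 242
Huffman total = 23 + 69 + 105 + 137 + 242 = 576 bits.
Saving = 726 − 576 = 150 bits.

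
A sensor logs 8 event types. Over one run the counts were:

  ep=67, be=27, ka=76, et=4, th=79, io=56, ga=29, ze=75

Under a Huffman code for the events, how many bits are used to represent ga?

4

Repeatedly merge the two smallest:
et(4) + be(27) → 31
ga(29) + 31 → 60
io(56) + 60 → 116
ep(67) + ze(75) → 142
ka(76) + th(79) → 155
116 + 142 → 258
155 + 258 → 413
The subtree containing ga is merged 4 times, so code length = 4.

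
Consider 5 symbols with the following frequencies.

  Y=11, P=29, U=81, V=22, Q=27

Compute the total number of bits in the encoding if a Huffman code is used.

348

Merge the two smallest weights repeatedly:
combine Y(11), V(22) → 33
combine Q(27), P(29) → 56
combine 33, 56 → 89
combine U(81), 89 → 170
The encoded length is the sum of every internal node's weight: 33 + 56 + 89 + 170 = 348 bits.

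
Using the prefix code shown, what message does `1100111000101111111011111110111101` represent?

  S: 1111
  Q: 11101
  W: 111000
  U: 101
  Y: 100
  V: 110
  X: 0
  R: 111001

VXWUSVSQQ

Read left to right; each codeword is recognised as soon as it completes (prefix code):
  110→V | 0→X | 111000→W | 101→U | 1111→S | 110→V | 1111→S | 11101→Q | 11101→Q
Decoded message: VXWUSVSQQ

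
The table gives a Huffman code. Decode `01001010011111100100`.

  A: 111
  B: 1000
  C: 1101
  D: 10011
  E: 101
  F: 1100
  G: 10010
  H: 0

Read left to right; each codeword is recognised as soon as it completes (prefix code):
  0→H | 10010→G | 10011→D | 111→A | 10010→G | 0→H
Decoded message: HGDAGH

HGDAGH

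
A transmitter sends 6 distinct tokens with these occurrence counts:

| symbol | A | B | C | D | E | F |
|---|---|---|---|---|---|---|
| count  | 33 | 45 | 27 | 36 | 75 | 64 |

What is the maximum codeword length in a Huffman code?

Merge the two lowest-weight nodes at each step:
C(27) + A(33) → 60
D(36) + B(45) → 81
60 + F(64) → 124
E(75) + 81 → 156
124 + 156 → 280
The first pair merged (C, A) ends up deepest, at depth 3.

3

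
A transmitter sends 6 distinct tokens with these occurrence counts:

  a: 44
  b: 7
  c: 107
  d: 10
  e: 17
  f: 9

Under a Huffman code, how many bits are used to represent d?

4

Huffman merges, smallest pair first:
b(7) + f(9) → 16
d(10) + 16 → 26
e(17) + 26 → 43
43 + a(44) → 87
87 + c(107) → 194
d sits 4 levels below the root, so its codeword is 4 bits.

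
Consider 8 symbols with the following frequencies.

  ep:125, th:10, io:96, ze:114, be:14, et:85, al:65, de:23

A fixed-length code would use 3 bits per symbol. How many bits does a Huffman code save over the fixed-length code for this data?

Fixed-length: 3 bits × 532 symbols = 1596 bits.
Huffman merges:
merge th(10) and be(14): 24
merge de(23) and 24: 47
merge 47 and al(65): 112
merge et(85) and io(96): 181
merge 112 and ze(114): 226
merge ep(125) and 181: 306
merge 226 and 306: 532
Huffman total = 24 + 47 + 112 + 181 + 226 + 306 + 532 = 1428 bits.
Saving = 1596 − 1428 = 168 bits.

168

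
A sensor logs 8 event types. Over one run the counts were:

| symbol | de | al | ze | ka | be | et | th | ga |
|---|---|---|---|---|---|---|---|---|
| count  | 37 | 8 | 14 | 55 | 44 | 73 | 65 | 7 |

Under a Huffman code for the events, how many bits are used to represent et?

Huffman merges, smallest pair first:
ga(7) + al(8) → 15
ze(14) + 15 → 29
29 + de(37) → 66
be(44) + ka(55) → 99
th(65) + 66 → 131
et(73) + 99 → 172
131 + 172 → 303
et's leaf is at depth 2, giving a 2-bit codeword.

2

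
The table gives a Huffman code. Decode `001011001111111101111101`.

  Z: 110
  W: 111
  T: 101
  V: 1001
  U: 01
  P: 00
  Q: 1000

PTVWWTWT

Read left to right; each codeword is recognised as soon as it completes (prefix code):
  00→P | 101→T | 1001→V | 111→W | 111→W | 101→T | 111→W | 101→T
Decoded message: PTVWWTWT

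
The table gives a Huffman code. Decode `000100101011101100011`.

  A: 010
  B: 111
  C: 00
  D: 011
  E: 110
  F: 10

Read left to right; each codeword is recognised as soon as it completes (prefix code):
  00→C | 010→A | 010→A | 10→F | 111→B | 011→D | 00→C | 011→D
Decoded message: CAAFBDCD

CAAFBDCD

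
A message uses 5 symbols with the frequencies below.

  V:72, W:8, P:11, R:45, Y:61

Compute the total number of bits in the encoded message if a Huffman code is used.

405

Build the Huffman tree bottom-up:
W(8) + P(11) → 19
19 + R(45) → 64
Y(61) + 64 → 125
V(72) + 125 → 197
Total encoded bits = sum of merged weights = 19 + 64 + 125 + 197 = 405.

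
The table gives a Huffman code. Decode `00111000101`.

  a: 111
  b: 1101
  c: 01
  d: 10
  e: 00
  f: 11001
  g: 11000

eaecc

Read left to right; each codeword is recognised as soon as it completes (prefix code):
  00→e | 111→a | 00→e | 01→c | 01→c
Decoded message: eaecc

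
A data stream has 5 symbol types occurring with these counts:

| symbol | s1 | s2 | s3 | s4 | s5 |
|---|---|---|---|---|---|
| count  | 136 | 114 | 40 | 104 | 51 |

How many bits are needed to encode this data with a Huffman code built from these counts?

981

Greedily combine the two least-frequent nodes:
s3(40) + s5(51) → 91
91 + s4(104) → 195
s2(114) + s1(136) → 250
195 + 250 → 445
Total encoded bits = sum of merged weights = 91 + 195 + 250 + 445 = 981.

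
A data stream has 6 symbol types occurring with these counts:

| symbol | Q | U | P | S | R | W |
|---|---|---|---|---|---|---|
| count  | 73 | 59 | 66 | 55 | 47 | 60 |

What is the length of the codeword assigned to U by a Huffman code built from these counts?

Huffman merges, smallest pair first:
merge R(47) and S(55): 102
merge U(59) and W(60): 119
merge P(66) and Q(73): 139
merge 102 and 119: 221
merge 139 and 221: 360
U sits 3 levels below the root, so its codeword is 3 bits.

3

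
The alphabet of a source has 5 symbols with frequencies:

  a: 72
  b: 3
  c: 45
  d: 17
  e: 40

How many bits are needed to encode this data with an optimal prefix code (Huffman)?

Greedily combine the two least-frequent nodes:
merge b(3) and d(17): 20
merge 20 and e(40): 60
merge c(45) and 60: 105
merge a(72) and 105: 177
Total encoded bits = sum of merged weights = 20 + 60 + 105 + 177 = 362.

362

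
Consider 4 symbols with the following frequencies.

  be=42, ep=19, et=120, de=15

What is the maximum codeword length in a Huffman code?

Merge the two lowest-weight nodes at each step:
de(15) + ep(19) → 34
34 + be(42) → 76
76 + et(120) → 196
Maximum depth reached is 3.

3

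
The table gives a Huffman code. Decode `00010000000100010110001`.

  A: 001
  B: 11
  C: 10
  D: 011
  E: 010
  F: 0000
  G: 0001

GFGGDG

Read left to right; each codeword is recognised as soon as it completes (prefix code):
  0001→G | 0000→F | 0001→G | 0001→G | 011→D | 0001→G
Decoded message: GFGGDG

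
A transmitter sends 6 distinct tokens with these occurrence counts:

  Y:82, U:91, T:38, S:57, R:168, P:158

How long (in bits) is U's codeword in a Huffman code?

3

Huffman merges, smallest pair first:
merge T(38) and S(57): 95
merge Y(82) and U(91): 173
merge 95 and P(158): 253
merge R(168) and 173: 341
merge 253 and 341: 594
U's leaf is at depth 3, giving a 3-bit codeword.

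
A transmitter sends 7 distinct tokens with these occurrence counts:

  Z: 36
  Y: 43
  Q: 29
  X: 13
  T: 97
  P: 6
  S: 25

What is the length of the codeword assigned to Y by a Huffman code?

3

Huffman merges, smallest pair first:
merge P(6) and X(13): 19
merge 19 and S(25): 44
merge Q(29) and Z(36): 65
merge Y(43) and 44: 87
merge 65 and 87: 152
merge T(97) and 152: 249
Y's leaf is at depth 3, giving a 3-bit codeword.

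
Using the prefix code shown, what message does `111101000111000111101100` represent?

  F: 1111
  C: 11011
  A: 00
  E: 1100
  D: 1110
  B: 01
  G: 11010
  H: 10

FBABEBDE

Read left to right; each codeword is recognised as soon as it completes (prefix code):
  1111→F | 01→B | 00→A | 01→B | 1100→E | 01→B | 1110→D | 1100→E
Decoded message: FBABEBDE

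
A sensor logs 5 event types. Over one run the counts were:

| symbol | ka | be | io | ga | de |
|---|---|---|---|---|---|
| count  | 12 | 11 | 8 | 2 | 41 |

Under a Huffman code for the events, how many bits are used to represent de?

Huffman merges, smallest pair first:
merge ga(2) and io(8): 10
merge 10 and be(11): 21
merge ka(12) and 21: 33
merge 33 and de(41): 74
de is merged only at the final step, so code length = 1.

1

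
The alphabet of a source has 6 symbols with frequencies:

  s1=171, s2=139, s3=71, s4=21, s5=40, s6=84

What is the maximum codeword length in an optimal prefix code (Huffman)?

Merge the two lowest-weight nodes at each step:
merge s4(21) and s5(40): 61
merge 61 and s3(71): 132
merge s6(84) and 132: 216
merge s2(139) and s1(171): 310
merge 216 and 310: 526
The rarest symbols sit at the bottom; the longest codeword is 4 bits.

4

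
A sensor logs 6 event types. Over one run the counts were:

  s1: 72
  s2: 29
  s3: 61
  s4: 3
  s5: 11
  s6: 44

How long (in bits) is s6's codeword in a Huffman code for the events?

Huffman merges, smallest pair first:
s4(3) + s5(11) → 14
14 + s2(29) → 43
43 + s6(44) → 87
s3(61) + s1(72) → 133
87 + 133 → 220
s6 sits 2 levels below the root, so its codeword is 2 bits.

2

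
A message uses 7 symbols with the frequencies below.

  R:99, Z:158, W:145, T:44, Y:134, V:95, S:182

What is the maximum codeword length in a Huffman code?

4

Merge the two lowest-weight nodes at each step:
combine T(44), V(95) → 139
combine R(99), Y(134) → 233
combine 139, W(145) → 284
combine Z(158), S(182) → 340
combine 233, 284 → 517
combine 340, 517 → 857
The rarest symbols sit at the bottom; the longest codeword is 4 bits.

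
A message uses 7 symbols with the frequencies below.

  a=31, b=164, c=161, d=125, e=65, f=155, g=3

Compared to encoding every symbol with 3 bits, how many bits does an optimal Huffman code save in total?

Fixed-length: 3 bits × 704 symbols = 2112 bits.
Huffman merges:
g(3) + a(31) → 34
34 + e(65) → 99
99 + d(125) → 224
f(155) + c(161) → 316
b(164) + 224 → 388
316 + 388 → 704
Huffman total = 34 + 99 + 224 + 316 + 388 + 704 = 1765 bits.
Saving = 2112 − 1765 = 347 bits.

347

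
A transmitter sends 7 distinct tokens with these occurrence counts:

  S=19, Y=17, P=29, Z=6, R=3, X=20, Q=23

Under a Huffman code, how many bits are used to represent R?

4

Repeatedly merge the two smallest:
combine R(3), Z(6) → 9
combine 9, Y(17) → 26
combine S(19), X(20) → 39
combine Q(23), 26 → 49
combine P(29), 39 → 68
combine 49, 68 → 117
R's leaf is at depth 4, giving a 4-bit codeword.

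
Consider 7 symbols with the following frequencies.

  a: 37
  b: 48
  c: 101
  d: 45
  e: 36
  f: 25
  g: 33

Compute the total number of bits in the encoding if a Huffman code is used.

Greedily combine the two least-frequent nodes:
merge f(25) and g(33): 58
merge e(36) and a(37): 73
merge d(45) and b(48): 93
merge 58 and 73: 131
merge 93 and c(101): 194
merge 131 and 194: 325
Each symbol's bit-cost is frequency × depth; summing gives 874 bits (equivalently 58 + 73 + 93 + 131 + 194 + 325).

874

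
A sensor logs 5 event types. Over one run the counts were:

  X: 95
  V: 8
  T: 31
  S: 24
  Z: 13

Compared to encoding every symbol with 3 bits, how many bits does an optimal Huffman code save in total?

Fixed-length: 3 bits × 171 symbols = 513 bits.
Huffman merges:
combine V(8), Z(13) → 21
combine 21, S(24) → 45
combine T(31), 45 → 76
combine 76, X(95) → 171
Huffman total = 21 + 45 + 76 + 171 = 313 bits.
Saving = 513 − 313 = 200 bits.

200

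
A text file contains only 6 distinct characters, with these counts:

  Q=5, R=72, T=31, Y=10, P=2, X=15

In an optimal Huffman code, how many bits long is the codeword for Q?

5

Repeatedly merge the two smallest:
combine P(2), Q(5) → 7
combine 7, Y(10) → 17
combine X(15), 17 → 32
combine T(31), 32 → 63
combine 63, R(72) → 135
The subtree containing Q is merged 5 times, so code length = 5.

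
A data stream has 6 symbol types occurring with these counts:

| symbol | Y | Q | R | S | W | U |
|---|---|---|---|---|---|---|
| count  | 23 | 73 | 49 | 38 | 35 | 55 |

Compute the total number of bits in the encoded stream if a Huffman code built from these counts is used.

Build the Huffman tree bottom-up:
combine Y(23), W(35) → 58
combine S(38), R(49) → 87
combine U(55), 58 → 113
combine Q(73), 87 → 160
combine 113, 160 → 273
Total encoded bits = sum of merged weights = 58 + 87 + 113 + 160 + 273 = 691.

691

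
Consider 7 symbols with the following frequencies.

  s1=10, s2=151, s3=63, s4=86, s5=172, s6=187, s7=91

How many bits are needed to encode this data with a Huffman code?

Merge the two smallest weights repeatedly:
s1(10) + s3(63) → 73
73 + s4(86) → 159
s7(91) + s2(151) → 242
159 + s5(172) → 331
s6(187) + 242 → 429
331 + 429 → 760
Total encoded bits = sum of merged weights = 73 + 159 + 242 + 331 + 429 + 760 = 1994.

1994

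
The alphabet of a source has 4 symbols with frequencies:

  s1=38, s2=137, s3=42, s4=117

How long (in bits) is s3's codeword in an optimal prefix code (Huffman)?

Repeatedly merge the two smallest:
s1(38) + s3(42) → 80
80 + s4(117) → 197
s2(137) + 197 → 334
s3's leaf is at depth 3, giving a 3-bit codeword.

3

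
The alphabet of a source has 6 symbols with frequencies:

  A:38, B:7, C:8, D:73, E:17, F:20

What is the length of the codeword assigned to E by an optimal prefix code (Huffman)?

4

Repeatedly merge the two smallest:
B(7) + C(8) → 15
15 + E(17) → 32
F(20) + 32 → 52
A(38) + 52 → 90
D(73) + 90 → 163
E sits 4 levels below the root, so its codeword is 4 bits.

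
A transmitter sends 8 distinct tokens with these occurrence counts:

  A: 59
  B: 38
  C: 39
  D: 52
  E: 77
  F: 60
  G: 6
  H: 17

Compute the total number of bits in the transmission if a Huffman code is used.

990

Greedily combine the two least-frequent nodes:
combine G(6), H(17) → 23
combine 23, B(38) → 61
combine C(39), D(52) → 91
combine A(59), F(60) → 119
combine 61, E(77) → 138
combine 91, 119 → 210
combine 138, 210 → 348
Each symbol's bit-cost is frequency × depth; summing gives 990 bits (equivalently 23 + 61 + 91 + 119 + 138 + 210 + 348).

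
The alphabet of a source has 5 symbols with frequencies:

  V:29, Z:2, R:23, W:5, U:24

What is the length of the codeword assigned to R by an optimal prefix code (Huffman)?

2

Repeatedly merge the two smallest:
Z(2) + W(5) → 7
7 + R(23) → 30
U(24) + V(29) → 53
30 + 53 → 83
R sits 2 levels below the root, so its codeword is 2 bits.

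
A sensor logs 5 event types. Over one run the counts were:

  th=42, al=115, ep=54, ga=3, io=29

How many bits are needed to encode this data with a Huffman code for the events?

Greedily combine the two least-frequent nodes:
merge ga(3) and io(29): 32
merge 32 and th(42): 74
merge ep(54) and 74: 128
merge al(115) and 128: 243
The encoded length is the sum of every internal node's weight: 32 + 74 + 128 + 243 = 477 bits.

477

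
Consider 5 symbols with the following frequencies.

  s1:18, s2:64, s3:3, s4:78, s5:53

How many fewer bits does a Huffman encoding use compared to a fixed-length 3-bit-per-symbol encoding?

199

Fixed-length: 3 bits × 216 symbols = 648 bits.
Huffman merges:
merge s3(3) and s1(18): 21
merge 21 and s5(53): 74
merge s2(64) and 74: 138
merge s4(78) and 138: 216
Huffman total = 21 + 74 + 138 + 216 = 449 bits.
Saving = 648 − 449 = 199 bits.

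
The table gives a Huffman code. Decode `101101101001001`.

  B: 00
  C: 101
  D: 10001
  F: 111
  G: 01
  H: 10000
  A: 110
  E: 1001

CCCBE

Read left to right; each codeword is recognised as soon as it completes (prefix code):
  101→C | 101→C | 101→C | 00→B | 1001→E
Decoded message: CCCBE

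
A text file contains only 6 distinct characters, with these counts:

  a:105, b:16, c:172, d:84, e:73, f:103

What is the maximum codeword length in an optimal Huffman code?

Merge the two lowest-weight nodes at each step:
merge b(16) and e(73): 89
merge d(84) and 89: 173
merge f(103) and a(105): 208
merge c(172) and 173: 345
merge 208 and 345: 553
The rarest symbols sit at the bottom; the longest codeword is 4 bits.

4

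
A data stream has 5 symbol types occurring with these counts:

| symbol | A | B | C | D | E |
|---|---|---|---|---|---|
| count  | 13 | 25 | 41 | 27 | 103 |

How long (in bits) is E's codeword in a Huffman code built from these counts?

Huffman merges, smallest pair first:
A(13) + B(25) → 38
D(27) + 38 → 65
C(41) + 65 → 106
E(103) + 106 → 209
E is a child of the root — depth 1, so its codeword is a single bit.

1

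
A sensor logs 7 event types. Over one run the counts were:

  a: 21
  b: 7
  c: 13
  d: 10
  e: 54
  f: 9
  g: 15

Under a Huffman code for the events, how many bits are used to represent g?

Huffman merges, smallest pair first:
b(7) + f(9) → 16
d(10) + c(13) → 23
g(15) + 16 → 31
a(21) + 23 → 44
31 + 44 → 75
e(54) + 75 → 129
The subtree containing g is merged 3 times, so code length = 3.

3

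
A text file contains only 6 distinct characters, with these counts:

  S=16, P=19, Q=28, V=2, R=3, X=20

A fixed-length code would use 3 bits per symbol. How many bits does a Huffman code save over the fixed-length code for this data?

62

Fixed-length: 3 bits × 88 symbols = 264 bits.
Huffman merges:
combine V(2), R(3) → 5
combine 5, S(16) → 21
combine P(19), X(20) → 39
combine 21, Q(28) → 49
combine 39, 49 → 88
Huffman total = 5 + 21 + 39 + 49 + 88 = 202 bits.
Saving = 264 − 202 = 62 bits.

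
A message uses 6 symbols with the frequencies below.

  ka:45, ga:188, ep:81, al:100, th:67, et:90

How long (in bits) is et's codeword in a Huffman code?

3

Build the tree from the bottom:
ka(45) + th(67) → 112
ep(81) + et(90) → 171
al(100) + 112 → 212
171 + ga(188) → 359
212 + 359 → 571
et sits 3 levels below the root, so its codeword is 3 bits.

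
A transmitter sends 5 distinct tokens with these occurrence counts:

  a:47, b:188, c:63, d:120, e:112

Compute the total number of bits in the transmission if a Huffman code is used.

1170

Build the Huffman tree bottom-up:
merge a(47) and c(63): 110
merge 110 and e(112): 222
merge d(120) and b(188): 308
merge 222 and 308: 530
The encoded length is the sum of every internal node's weight: 110 + 222 + 308 + 530 = 1170 bits.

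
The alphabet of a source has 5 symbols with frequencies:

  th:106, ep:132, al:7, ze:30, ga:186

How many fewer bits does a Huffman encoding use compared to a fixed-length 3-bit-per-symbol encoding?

Fixed-length: 3 bits × 461 symbols = 1383 bits.
Huffman merges:
al(7) + ze(30) → 37
37 + th(106) → 143
ep(132) + 143 → 275
ga(186) + 275 → 461
Huffman total = 37 + 143 + 275 + 461 = 916 bits.
Saving = 1383 − 916 = 467 bits.

467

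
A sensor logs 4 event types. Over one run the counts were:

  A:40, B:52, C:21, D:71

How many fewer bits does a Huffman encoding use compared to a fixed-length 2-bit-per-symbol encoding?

10

Fixed-length: 2 bits × 184 symbols = 368 bits.
Huffman merges:
combine C(21), A(40) → 61
combine B(52), 61 → 113
combine D(71), 113 → 184
Huffman total = 61 + 113 + 184 = 358 bits.
Saving = 368 − 358 = 10 bits.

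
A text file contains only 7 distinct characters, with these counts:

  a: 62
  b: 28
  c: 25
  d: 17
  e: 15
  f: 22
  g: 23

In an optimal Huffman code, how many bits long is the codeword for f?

3

Huffman merges, smallest pair first:
e(15) + d(17) → 32
f(22) + g(23) → 45
c(25) + b(28) → 53
32 + 45 → 77
53 + a(62) → 115
77 + 115 → 192
The subtree containing f is merged 3 times, so code length = 3.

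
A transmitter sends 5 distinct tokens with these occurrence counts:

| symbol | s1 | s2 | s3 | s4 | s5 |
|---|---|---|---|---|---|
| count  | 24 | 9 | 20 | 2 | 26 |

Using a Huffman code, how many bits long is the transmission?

173

Build the Huffman tree bottom-up:
s4(2) + s2(9) → 11
11 + s3(20) → 31
s1(24) + s5(26) → 50
31 + 50 → 81
Each symbol's bit-cost is frequency × depth; summing gives 173 bits (equivalently 11 + 31 + 50 + 81).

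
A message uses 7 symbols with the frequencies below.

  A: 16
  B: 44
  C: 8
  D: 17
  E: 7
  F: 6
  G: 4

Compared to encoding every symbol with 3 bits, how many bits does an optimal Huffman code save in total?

Fixed-length: 3 bits × 102 symbols = 306 bits.
Huffman merges:
G(4) + F(6) → 10
E(7) + C(8) → 15
10 + 15 → 25
A(16) + D(17) → 33
25 + 33 → 58
B(44) + 58 → 102
Huffman total = 10 + 15 + 25 + 33 + 58 + 102 = 243 bits.
Saving = 306 − 243 = 63 bits.

63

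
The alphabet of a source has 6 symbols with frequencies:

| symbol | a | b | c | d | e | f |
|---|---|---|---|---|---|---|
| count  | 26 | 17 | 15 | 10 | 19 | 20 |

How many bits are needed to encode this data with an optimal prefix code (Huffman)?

275

Merge the two smallest weights repeatedly:
d(10) + c(15) → 25
b(17) + e(19) → 36
f(20) + 25 → 45
a(26) + 36 → 62
45 + 62 → 107
Each symbol's bit-cost is frequency × depth; summing gives 275 bits (equivalently 25 + 36 + 45 + 62 + 107).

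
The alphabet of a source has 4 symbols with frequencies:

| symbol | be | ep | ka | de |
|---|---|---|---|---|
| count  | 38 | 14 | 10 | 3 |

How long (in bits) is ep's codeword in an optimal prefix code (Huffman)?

Build the tree from the bottom:
de(3) + ka(10) → 13
13 + ep(14) → 27
27 + be(38) → 65
The subtree containing ep is merged 2 times, so code length = 2.

2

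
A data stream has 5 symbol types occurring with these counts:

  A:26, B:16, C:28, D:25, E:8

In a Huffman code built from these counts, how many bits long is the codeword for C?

2

Build the tree from the bottom:
E(8) + B(16) → 24
24 + D(25) → 49
A(26) + C(28) → 54
49 + 54 → 103
C's leaf is at depth 2, giving a 2-bit codeword.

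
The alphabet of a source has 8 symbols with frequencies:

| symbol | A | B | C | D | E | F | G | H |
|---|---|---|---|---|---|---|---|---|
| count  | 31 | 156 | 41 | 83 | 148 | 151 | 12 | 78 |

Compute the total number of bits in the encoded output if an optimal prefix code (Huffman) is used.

Build the Huffman tree bottom-up:
combine G(12), A(31) → 43
combine C(41), 43 → 84
combine H(78), D(83) → 161
combine 84, E(148) → 232
combine F(151), B(156) → 307
combine 161, 232 → 393
combine 307, 393 → 700
The encoded length is the sum of every internal node's weight: 43 + 84 + 161 + 232 + 307 + 393 + 700 = 1920 bits.

1920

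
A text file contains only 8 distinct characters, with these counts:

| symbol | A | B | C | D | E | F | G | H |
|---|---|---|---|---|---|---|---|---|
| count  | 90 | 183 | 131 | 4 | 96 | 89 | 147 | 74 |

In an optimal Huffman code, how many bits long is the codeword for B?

Build the tree from the bottom:
D(4) + H(74) → 78
78 + F(89) → 167
A(90) + E(96) → 186
C(131) + G(147) → 278
167 + B(183) → 350
186 + 278 → 464
350 + 464 → 814
B sits 2 levels below the root, so its codeword is 2 bits.

2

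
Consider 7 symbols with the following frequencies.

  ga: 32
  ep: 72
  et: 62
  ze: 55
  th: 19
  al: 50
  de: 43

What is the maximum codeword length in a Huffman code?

4

Merge the two lowest-weight nodes at each step:
th(19) + ga(32) → 51
de(43) + al(50) → 93
51 + ze(55) → 106
et(62) + ep(72) → 134
93 + 106 → 199
134 + 199 → 333
Maximum depth reached is 4.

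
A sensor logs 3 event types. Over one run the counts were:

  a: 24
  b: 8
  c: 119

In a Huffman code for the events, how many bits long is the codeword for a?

Build the tree from the bottom:
merge b(8) and a(24): 32
merge 32 and c(119): 151
The subtree containing a is merged 2 times, so code length = 2.

2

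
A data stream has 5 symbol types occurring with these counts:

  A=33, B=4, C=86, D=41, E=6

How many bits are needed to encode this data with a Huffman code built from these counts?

307

Build the Huffman tree bottom-up:
combine B(4), E(6) → 10
combine 10, A(33) → 43
combine D(41), 43 → 84
combine 84, C(86) → 170
Total encoded bits = sum of merged weights = 10 + 43 + 84 + 170 = 307.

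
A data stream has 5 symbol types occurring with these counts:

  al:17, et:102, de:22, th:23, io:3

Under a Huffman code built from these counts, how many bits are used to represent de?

Huffman merges, smallest pair first:
combine io(3), al(17) → 20
combine 20, de(22) → 42
combine th(23), 42 → 65
combine 65, et(102) → 167
de's leaf is at depth 3, giving a 3-bit codeword.

3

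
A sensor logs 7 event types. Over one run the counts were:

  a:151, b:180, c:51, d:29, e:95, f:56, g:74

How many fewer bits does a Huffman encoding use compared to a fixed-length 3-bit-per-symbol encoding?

Fixed-length: 3 bits × 636 symbols = 1908 bits.
Huffman merges:
d(29) + c(51) → 80
f(56) + g(74) → 130
80 + e(95) → 175
130 + a(151) → 281
175 + b(180) → 355
281 + 355 → 636
Huffman total = 80 + 130 + 175 + 281 + 355 + 636 = 1657 bits.
Saving = 1908 − 1657 = 251 bits.

251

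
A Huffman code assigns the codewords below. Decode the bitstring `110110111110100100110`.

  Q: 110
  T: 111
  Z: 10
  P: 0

QQTQZPZPQ

Read left to right; each codeword is recognised as soon as it completes (prefix code):
  110→Q | 110→Q | 111→T | 110→Q | 10→Z | 0→P | 10→Z | 0→P | 110→Q
Decoded message: QQTQZPZPQ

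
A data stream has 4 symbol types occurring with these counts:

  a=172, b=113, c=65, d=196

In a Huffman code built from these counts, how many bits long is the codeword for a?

Build the tree from the bottom:
merge c(65) and b(113): 178
merge a(172) and 178: 350
merge d(196) and 350: 546
a sits 2 levels below the root, so its codeword is 2 bits.

2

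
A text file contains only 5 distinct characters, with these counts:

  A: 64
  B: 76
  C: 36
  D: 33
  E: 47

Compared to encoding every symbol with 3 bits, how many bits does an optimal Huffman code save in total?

Fixed-length: 3 bits × 256 symbols = 768 bits.
Huffman merges:
D(33) + C(36) → 69
E(47) + A(64) → 111
69 + B(76) → 145
111 + 145 → 256
Huffman total = 69 + 111 + 145 + 256 = 581 bits.
Saving = 768 − 581 = 187 bits.

187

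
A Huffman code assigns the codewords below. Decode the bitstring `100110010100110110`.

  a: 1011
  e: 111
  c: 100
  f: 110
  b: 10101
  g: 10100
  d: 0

Read left to right; each codeword is recognised as soon as it completes (prefix code):
  100→c | 110→f | 0→d | 10100→g | 110→f | 110→f
Decoded message: cfdgff

cfdgff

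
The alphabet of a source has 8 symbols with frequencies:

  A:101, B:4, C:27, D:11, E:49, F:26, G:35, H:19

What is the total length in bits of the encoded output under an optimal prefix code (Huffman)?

715

Greedily combine the two least-frequent nodes:
merge B(4) and D(11): 15
merge 15 and H(19): 34
merge F(26) and C(27): 53
merge 34 and G(35): 69
merge E(49) and 53: 102
merge 69 and A(101): 170
merge 102 and 170: 272
Total encoded bits = sum of merged weights = 15 + 34 + 53 + 69 + 102 + 170 + 272 = 715.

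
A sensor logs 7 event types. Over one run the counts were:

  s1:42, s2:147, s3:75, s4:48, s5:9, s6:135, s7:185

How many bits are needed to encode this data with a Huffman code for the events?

Merge the two smallest weights repeatedly:
s5(9) + s1(42) → 51
s4(48) + 51 → 99
s3(75) + 99 → 174
s6(135) + s2(147) → 282
174 + s7(185) → 359
282 + 359 → 641
Each symbol's bit-cost is frequency × depth; summing gives 1606 bits (equivalently 51 + 99 + 174 + 282 + 359 + 641).

1606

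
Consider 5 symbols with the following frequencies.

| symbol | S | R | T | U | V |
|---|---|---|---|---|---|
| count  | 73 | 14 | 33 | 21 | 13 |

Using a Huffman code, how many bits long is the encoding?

310

Build the Huffman tree bottom-up:
combine V(13), R(14) → 27
combine U(21), 27 → 48
combine T(33), 48 → 81
combine S(73), 81 → 154
Total encoded bits = sum of merged weights = 27 + 48 + 81 + 154 = 310.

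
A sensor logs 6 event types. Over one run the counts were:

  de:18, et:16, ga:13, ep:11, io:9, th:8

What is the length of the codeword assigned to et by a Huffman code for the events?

2

Repeatedly merge the two smallest:
merge th(8) and io(9): 17
merge ep(11) and ga(13): 24
merge et(16) and 17: 33
merge de(18) and 24: 42
merge 33 and 42: 75
et sits 2 levels below the root, so its codeword is 2 bits.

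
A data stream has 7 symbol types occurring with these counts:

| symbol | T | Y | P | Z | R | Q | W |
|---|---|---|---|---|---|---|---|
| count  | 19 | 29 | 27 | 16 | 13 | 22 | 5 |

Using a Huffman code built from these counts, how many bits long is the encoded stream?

355

Merge the two smallest weights repeatedly:
merge W(5) and R(13): 18
merge Z(16) and 18: 34
merge T(19) and Q(22): 41
merge P(27) and Y(29): 56
merge 34 and 41: 75
merge 56 and 75: 131
Each symbol's bit-cost is frequency × depth; summing gives 355 bits (equivalently 18 + 34 + 41 + 56 + 75 + 131).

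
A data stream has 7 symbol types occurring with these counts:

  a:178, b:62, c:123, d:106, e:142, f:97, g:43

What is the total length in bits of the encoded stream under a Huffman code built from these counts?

2038

Merge the two smallest weights repeatedly:
combine g(43), b(62) → 105
combine f(97), 105 → 202
combine d(106), c(123) → 229
combine e(142), a(178) → 320
combine 202, 229 → 431
combine 320, 431 → 751
The encoded length is the sum of every internal node's weight: 105 + 202 + 229 + 320 + 431 + 751 = 2038 bits.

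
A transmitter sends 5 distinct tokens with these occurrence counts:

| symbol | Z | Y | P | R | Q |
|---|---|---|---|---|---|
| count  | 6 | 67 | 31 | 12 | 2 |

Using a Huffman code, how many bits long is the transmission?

Merge the two smallest weights repeatedly:
combine Q(2), Z(6) → 8
combine 8, R(12) → 20
combine 20, P(31) → 51
combine 51, Y(67) → 118
Total encoded bits = sum of merged weights = 8 + 20 + 51 + 118 = 197.

197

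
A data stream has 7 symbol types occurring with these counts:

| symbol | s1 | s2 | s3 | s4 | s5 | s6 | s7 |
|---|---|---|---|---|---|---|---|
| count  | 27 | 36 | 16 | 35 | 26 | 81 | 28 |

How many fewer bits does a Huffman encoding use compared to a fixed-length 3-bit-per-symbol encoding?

Fixed-length: 3 bits × 249 symbols = 747 bits.
Huffman merges:
combine s3(16), s5(26) → 42
combine s1(27), s7(28) → 55
combine s4(35), s2(36) → 71
combine 42, 55 → 97
combine 71, s6(81) → 152
combine 97, 152 → 249
Huffman total = 42 + 55 + 71 + 97 + 152 + 249 = 666 bits.
Saving = 747 − 666 = 81 bits.

81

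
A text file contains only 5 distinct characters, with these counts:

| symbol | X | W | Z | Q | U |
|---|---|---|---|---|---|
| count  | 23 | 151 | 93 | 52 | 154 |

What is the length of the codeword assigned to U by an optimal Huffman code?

Build the tree from the bottom:
merge X(23) and Q(52): 75
merge 75 and Z(93): 168
merge W(151) and U(154): 305
merge 168 and 305: 473
U's leaf is at depth 2, giving a 2-bit codeword.

2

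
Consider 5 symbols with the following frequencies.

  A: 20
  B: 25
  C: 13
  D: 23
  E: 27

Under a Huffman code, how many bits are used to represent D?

2

Huffman merges, smallest pair first:
merge C(13) and A(20): 33
merge D(23) and B(25): 48
merge E(27) and 33: 60
merge 48 and 60: 108
D sits 2 levels below the root, so its codeword is 2 bits.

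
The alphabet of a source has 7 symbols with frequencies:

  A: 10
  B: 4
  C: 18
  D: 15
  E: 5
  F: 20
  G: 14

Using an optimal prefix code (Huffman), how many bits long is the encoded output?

229

Greedily combine the two least-frequent nodes:
combine B(4), E(5) → 9
combine 9, A(10) → 19
combine G(14), D(15) → 29
combine C(18), 19 → 37
combine F(20), 29 → 49
combine 37, 49 → 86
Total encoded bits = sum of merged weights = 9 + 19 + 29 + 37 + 49 + 86 = 229.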